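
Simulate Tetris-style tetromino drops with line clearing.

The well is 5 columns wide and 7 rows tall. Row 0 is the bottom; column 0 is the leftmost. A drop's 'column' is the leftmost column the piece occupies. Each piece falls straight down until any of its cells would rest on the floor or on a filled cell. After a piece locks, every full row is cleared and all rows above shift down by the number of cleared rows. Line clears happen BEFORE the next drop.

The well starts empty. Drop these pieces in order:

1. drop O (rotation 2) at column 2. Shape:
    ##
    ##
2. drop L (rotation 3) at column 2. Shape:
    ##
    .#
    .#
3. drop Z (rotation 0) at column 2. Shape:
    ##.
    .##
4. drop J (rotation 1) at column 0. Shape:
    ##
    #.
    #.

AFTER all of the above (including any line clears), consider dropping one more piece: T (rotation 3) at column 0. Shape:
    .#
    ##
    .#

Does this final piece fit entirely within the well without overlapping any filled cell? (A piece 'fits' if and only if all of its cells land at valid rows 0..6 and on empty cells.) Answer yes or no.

Drop 1: O rot2 at col 2 lands with bottom-row=0; cleared 0 line(s) (total 0); column heights now [0 0 2 2 0], max=2
Drop 2: L rot3 at col 2 lands with bottom-row=2; cleared 0 line(s) (total 0); column heights now [0 0 5 5 0], max=5
Drop 3: Z rot0 at col 2 lands with bottom-row=5; cleared 0 line(s) (total 0); column heights now [0 0 7 7 6], max=7
Drop 4: J rot1 at col 0 lands with bottom-row=0; cleared 0 line(s) (total 0); column heights now [3 3 7 7 6], max=7
Test piece T rot3 at col 0 (width 2): heights before test = [3 3 7 7 6]; fits = True

Answer: yes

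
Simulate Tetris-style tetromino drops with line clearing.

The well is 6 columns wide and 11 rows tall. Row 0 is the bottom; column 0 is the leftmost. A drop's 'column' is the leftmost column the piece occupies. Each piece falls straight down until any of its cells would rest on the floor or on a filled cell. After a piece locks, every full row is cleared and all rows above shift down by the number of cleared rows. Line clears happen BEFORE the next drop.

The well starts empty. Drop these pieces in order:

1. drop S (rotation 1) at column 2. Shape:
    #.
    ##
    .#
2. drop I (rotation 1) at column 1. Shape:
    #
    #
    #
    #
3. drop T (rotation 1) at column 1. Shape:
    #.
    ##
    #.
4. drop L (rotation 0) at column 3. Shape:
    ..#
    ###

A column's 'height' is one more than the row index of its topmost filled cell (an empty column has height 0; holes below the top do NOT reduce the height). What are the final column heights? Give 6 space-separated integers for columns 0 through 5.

Answer: 0 7 6 3 3 4

Derivation:
Drop 1: S rot1 at col 2 lands with bottom-row=0; cleared 0 line(s) (total 0); column heights now [0 0 3 2 0 0], max=3
Drop 2: I rot1 at col 1 lands with bottom-row=0; cleared 0 line(s) (total 0); column heights now [0 4 3 2 0 0], max=4
Drop 3: T rot1 at col 1 lands with bottom-row=4; cleared 0 line(s) (total 0); column heights now [0 7 6 2 0 0], max=7
Drop 4: L rot0 at col 3 lands with bottom-row=2; cleared 0 line(s) (total 0); column heights now [0 7 6 3 3 4], max=7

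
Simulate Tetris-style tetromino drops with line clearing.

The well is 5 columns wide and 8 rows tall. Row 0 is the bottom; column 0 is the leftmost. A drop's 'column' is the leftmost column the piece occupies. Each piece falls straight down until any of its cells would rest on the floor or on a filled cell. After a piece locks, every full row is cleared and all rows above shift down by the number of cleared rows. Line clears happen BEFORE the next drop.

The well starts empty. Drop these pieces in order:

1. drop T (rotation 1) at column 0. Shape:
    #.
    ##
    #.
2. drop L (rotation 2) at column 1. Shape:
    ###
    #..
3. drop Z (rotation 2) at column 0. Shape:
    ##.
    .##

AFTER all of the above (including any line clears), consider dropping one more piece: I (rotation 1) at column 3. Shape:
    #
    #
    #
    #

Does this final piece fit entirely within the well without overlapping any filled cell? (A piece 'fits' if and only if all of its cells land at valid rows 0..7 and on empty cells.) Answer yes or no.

Drop 1: T rot1 at col 0 lands with bottom-row=0; cleared 0 line(s) (total 0); column heights now [3 2 0 0 0], max=3
Drop 2: L rot2 at col 1 lands with bottom-row=2; cleared 0 line(s) (total 0); column heights now [3 4 4 4 0], max=4
Drop 3: Z rot2 at col 0 lands with bottom-row=4; cleared 0 line(s) (total 0); column heights now [6 6 5 4 0], max=6
Test piece I rot1 at col 3 (width 1): heights before test = [6 6 5 4 0]; fits = True

Answer: yes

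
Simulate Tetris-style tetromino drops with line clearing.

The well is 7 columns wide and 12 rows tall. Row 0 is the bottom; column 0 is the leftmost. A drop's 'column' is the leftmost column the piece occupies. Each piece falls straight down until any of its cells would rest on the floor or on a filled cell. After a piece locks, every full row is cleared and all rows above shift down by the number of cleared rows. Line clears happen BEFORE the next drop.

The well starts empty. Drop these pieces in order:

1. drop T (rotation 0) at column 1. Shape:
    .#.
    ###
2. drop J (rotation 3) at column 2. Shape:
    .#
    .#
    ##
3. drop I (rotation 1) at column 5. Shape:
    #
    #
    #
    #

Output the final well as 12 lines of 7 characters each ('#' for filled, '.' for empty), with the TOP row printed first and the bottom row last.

Answer: .......
.......
.......
.......
.......
.......
.......
...#...
...#.#.
..##.#.
..#..#.
.###.#.

Derivation:
Drop 1: T rot0 at col 1 lands with bottom-row=0; cleared 0 line(s) (total 0); column heights now [0 1 2 1 0 0 0], max=2
Drop 2: J rot3 at col 2 lands with bottom-row=2; cleared 0 line(s) (total 0); column heights now [0 1 3 5 0 0 0], max=5
Drop 3: I rot1 at col 5 lands with bottom-row=0; cleared 0 line(s) (total 0); column heights now [0 1 3 5 0 4 0], max=5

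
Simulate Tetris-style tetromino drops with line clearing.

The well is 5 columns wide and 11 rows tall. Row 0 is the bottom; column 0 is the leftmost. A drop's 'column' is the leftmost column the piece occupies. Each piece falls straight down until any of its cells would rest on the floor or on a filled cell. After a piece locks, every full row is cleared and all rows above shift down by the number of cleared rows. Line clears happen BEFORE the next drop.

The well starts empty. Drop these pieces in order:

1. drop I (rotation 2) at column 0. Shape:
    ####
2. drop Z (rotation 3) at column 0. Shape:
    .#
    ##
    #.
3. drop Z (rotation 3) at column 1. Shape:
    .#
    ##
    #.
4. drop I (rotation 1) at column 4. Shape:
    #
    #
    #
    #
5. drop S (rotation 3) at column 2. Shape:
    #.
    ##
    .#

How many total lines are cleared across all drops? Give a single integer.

Answer: 1

Derivation:
Drop 1: I rot2 at col 0 lands with bottom-row=0; cleared 0 line(s) (total 0); column heights now [1 1 1 1 0], max=1
Drop 2: Z rot3 at col 0 lands with bottom-row=1; cleared 0 line(s) (total 0); column heights now [3 4 1 1 0], max=4
Drop 3: Z rot3 at col 1 lands with bottom-row=4; cleared 0 line(s) (total 0); column heights now [3 6 7 1 0], max=7
Drop 4: I rot1 at col 4 lands with bottom-row=0; cleared 1 line(s) (total 1); column heights now [2 5 6 0 3], max=6
Drop 5: S rot3 at col 2 lands with bottom-row=5; cleared 0 line(s) (total 1); column heights now [2 5 8 7 3], max=8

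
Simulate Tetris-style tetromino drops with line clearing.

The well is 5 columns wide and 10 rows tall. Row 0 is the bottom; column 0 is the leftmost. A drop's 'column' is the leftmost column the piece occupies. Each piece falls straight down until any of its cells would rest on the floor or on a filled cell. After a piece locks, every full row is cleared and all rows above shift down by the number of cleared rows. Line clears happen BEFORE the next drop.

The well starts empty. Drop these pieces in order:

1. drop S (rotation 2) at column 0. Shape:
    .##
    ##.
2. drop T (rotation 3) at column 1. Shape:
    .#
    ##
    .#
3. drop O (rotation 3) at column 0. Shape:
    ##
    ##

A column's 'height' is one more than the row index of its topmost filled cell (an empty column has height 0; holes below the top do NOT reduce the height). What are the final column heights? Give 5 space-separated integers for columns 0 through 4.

Answer: 6 6 5 0 0

Derivation:
Drop 1: S rot2 at col 0 lands with bottom-row=0; cleared 0 line(s) (total 0); column heights now [1 2 2 0 0], max=2
Drop 2: T rot3 at col 1 lands with bottom-row=2; cleared 0 line(s) (total 0); column heights now [1 4 5 0 0], max=5
Drop 3: O rot3 at col 0 lands with bottom-row=4; cleared 0 line(s) (total 0); column heights now [6 6 5 0 0], max=6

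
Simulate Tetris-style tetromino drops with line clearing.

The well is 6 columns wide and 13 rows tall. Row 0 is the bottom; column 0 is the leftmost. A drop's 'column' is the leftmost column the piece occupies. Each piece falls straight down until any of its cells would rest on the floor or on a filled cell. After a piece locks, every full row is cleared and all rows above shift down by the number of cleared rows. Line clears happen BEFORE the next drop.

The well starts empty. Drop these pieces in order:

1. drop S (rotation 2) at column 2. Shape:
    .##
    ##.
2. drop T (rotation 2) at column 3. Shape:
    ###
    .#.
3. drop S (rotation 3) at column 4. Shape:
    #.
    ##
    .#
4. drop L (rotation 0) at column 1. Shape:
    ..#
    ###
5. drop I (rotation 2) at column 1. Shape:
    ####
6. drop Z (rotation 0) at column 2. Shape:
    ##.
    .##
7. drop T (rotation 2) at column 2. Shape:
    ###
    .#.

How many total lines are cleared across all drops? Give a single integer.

Drop 1: S rot2 at col 2 lands with bottom-row=0; cleared 0 line(s) (total 0); column heights now [0 0 1 2 2 0], max=2
Drop 2: T rot2 at col 3 lands with bottom-row=2; cleared 0 line(s) (total 0); column heights now [0 0 1 4 4 4], max=4
Drop 3: S rot3 at col 4 lands with bottom-row=4; cleared 0 line(s) (total 0); column heights now [0 0 1 4 7 6], max=7
Drop 4: L rot0 at col 1 lands with bottom-row=4; cleared 0 line(s) (total 0); column heights now [0 5 5 6 7 6], max=7
Drop 5: I rot2 at col 1 lands with bottom-row=7; cleared 0 line(s) (total 0); column heights now [0 8 8 8 8 6], max=8
Drop 6: Z rot0 at col 2 lands with bottom-row=8; cleared 0 line(s) (total 0); column heights now [0 8 10 10 9 6], max=10
Drop 7: T rot2 at col 2 lands with bottom-row=10; cleared 0 line(s) (total 0); column heights now [0 8 12 12 12 6], max=12

Answer: 0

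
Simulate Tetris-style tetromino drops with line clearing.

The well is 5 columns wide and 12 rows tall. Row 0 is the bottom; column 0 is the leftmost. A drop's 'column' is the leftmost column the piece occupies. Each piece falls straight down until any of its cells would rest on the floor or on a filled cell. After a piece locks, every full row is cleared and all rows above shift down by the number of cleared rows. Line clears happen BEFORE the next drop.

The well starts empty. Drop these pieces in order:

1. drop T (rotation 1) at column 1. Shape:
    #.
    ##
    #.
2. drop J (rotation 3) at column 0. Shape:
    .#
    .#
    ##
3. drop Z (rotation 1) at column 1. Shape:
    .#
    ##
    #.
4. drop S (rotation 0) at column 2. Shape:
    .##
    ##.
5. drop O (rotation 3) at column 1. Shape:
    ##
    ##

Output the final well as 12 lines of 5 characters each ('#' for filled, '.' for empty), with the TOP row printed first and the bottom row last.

Drop 1: T rot1 at col 1 lands with bottom-row=0; cleared 0 line(s) (total 0); column heights now [0 3 2 0 0], max=3
Drop 2: J rot3 at col 0 lands with bottom-row=3; cleared 0 line(s) (total 0); column heights now [4 6 2 0 0], max=6
Drop 3: Z rot1 at col 1 lands with bottom-row=6; cleared 0 line(s) (total 0); column heights now [4 8 9 0 0], max=9
Drop 4: S rot0 at col 2 lands with bottom-row=9; cleared 0 line(s) (total 0); column heights now [4 8 10 11 11], max=11
Drop 5: O rot3 at col 1 lands with bottom-row=10; cleared 0 line(s) (total 0); column heights now [4 12 12 11 11], max=12

Answer: .##..
.####
..##.
..#..
.##..
.#...
.#...
.#...
##...
.#...
.##..
.#...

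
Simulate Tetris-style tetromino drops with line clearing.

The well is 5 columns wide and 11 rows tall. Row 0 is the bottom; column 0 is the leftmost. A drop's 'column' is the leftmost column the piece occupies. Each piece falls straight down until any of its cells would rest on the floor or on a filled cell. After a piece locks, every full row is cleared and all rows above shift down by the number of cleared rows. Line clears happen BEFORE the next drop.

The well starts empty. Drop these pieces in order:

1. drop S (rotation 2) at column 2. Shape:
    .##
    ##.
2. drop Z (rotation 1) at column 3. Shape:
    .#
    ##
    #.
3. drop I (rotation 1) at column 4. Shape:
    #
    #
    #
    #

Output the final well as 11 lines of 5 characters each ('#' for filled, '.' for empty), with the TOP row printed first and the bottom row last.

Answer: .....
.....
....#
....#
....#
....#
....#
...##
...#.
...##
..##.

Derivation:
Drop 1: S rot2 at col 2 lands with bottom-row=0; cleared 0 line(s) (total 0); column heights now [0 0 1 2 2], max=2
Drop 2: Z rot1 at col 3 lands with bottom-row=2; cleared 0 line(s) (total 0); column heights now [0 0 1 4 5], max=5
Drop 3: I rot1 at col 4 lands with bottom-row=5; cleared 0 line(s) (total 0); column heights now [0 0 1 4 9], max=9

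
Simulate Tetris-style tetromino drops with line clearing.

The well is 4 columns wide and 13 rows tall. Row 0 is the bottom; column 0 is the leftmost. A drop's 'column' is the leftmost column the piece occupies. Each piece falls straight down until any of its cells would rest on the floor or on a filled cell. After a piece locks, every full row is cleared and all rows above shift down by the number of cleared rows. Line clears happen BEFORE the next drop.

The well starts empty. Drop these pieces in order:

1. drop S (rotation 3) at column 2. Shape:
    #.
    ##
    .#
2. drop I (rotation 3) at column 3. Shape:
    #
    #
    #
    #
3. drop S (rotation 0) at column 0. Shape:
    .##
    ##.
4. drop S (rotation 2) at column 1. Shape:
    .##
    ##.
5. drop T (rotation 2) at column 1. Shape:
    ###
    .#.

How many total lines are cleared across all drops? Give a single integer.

Answer: 1

Derivation:
Drop 1: S rot3 at col 2 lands with bottom-row=0; cleared 0 line(s) (total 0); column heights now [0 0 3 2], max=3
Drop 2: I rot3 at col 3 lands with bottom-row=2; cleared 0 line(s) (total 0); column heights now [0 0 3 6], max=6
Drop 3: S rot0 at col 0 lands with bottom-row=2; cleared 1 line(s) (total 1); column heights now [0 3 3 5], max=5
Drop 4: S rot2 at col 1 lands with bottom-row=4; cleared 0 line(s) (total 1); column heights now [0 5 6 6], max=6
Drop 5: T rot2 at col 1 lands with bottom-row=6; cleared 0 line(s) (total 1); column heights now [0 8 8 8], max=8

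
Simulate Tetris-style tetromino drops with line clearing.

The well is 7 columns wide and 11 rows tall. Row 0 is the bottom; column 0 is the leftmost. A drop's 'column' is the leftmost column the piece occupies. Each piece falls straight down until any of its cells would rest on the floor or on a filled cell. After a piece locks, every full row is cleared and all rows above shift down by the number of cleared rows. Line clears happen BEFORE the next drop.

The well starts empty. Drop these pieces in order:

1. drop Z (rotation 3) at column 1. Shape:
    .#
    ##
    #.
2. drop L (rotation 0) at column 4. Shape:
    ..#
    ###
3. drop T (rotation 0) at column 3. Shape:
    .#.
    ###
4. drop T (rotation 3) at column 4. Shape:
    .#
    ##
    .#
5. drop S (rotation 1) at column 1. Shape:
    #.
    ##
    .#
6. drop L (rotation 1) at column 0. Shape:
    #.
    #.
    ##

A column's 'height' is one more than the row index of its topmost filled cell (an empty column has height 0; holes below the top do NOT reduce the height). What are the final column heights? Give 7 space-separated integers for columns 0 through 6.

Drop 1: Z rot3 at col 1 lands with bottom-row=0; cleared 0 line(s) (total 0); column heights now [0 2 3 0 0 0 0], max=3
Drop 2: L rot0 at col 4 lands with bottom-row=0; cleared 0 line(s) (total 0); column heights now [0 2 3 0 1 1 2], max=3
Drop 3: T rot0 at col 3 lands with bottom-row=1; cleared 0 line(s) (total 0); column heights now [0 2 3 2 3 2 2], max=3
Drop 4: T rot3 at col 4 lands with bottom-row=2; cleared 0 line(s) (total 0); column heights now [0 2 3 2 4 5 2], max=5
Drop 5: S rot1 at col 1 lands with bottom-row=3; cleared 0 line(s) (total 0); column heights now [0 6 5 2 4 5 2], max=6
Drop 6: L rot1 at col 0 lands with bottom-row=6; cleared 0 line(s) (total 0); column heights now [9 7 5 2 4 5 2], max=9

Answer: 9 7 5 2 4 5 2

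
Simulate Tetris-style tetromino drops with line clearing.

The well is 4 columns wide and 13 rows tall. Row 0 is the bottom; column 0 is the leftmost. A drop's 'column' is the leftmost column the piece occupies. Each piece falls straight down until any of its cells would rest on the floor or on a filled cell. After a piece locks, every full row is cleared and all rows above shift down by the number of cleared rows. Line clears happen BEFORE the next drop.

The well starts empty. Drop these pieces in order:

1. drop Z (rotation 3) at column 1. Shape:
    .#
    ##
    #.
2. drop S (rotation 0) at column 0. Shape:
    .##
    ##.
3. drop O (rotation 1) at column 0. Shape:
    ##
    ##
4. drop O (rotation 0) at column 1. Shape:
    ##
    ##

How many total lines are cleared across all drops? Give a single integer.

Drop 1: Z rot3 at col 1 lands with bottom-row=0; cleared 0 line(s) (total 0); column heights now [0 2 3 0], max=3
Drop 2: S rot0 at col 0 lands with bottom-row=2; cleared 0 line(s) (total 0); column heights now [3 4 4 0], max=4
Drop 3: O rot1 at col 0 lands with bottom-row=4; cleared 0 line(s) (total 0); column heights now [6 6 4 0], max=6
Drop 4: O rot0 at col 1 lands with bottom-row=6; cleared 0 line(s) (total 0); column heights now [6 8 8 0], max=8

Answer: 0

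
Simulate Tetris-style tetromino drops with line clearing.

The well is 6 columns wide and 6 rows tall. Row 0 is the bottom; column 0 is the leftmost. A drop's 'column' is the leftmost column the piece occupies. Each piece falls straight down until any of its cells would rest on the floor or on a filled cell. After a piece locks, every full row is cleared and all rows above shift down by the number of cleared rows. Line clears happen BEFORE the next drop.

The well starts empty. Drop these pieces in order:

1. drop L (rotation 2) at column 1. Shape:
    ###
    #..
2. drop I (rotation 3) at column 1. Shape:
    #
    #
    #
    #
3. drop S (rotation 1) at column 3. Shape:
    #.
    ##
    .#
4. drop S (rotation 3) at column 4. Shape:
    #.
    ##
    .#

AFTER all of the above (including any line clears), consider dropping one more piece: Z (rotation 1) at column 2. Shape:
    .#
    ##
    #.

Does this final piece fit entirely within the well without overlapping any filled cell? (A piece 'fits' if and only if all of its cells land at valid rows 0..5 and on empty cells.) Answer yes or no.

Answer: yes

Derivation:
Drop 1: L rot2 at col 1 lands with bottom-row=0; cleared 0 line(s) (total 0); column heights now [0 2 2 2 0 0], max=2
Drop 2: I rot3 at col 1 lands with bottom-row=2; cleared 0 line(s) (total 0); column heights now [0 6 2 2 0 0], max=6
Drop 3: S rot1 at col 3 lands with bottom-row=1; cleared 0 line(s) (total 0); column heights now [0 6 2 4 3 0], max=6
Drop 4: S rot3 at col 4 lands with bottom-row=2; cleared 0 line(s) (total 0); column heights now [0 6 2 4 5 4], max=6
Test piece Z rot1 at col 2 (width 2): heights before test = [0 6 2 4 5 4]; fits = True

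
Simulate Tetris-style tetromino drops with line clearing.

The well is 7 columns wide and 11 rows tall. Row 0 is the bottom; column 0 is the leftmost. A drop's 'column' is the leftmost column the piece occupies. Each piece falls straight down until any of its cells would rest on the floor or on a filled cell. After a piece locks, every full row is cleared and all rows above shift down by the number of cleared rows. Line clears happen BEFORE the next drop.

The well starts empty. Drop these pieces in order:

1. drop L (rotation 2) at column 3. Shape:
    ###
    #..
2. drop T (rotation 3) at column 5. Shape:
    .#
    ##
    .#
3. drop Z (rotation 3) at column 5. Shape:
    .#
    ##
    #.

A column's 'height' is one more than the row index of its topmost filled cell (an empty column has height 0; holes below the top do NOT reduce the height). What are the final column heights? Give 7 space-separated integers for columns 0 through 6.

Drop 1: L rot2 at col 3 lands with bottom-row=0; cleared 0 line(s) (total 0); column heights now [0 0 0 2 2 2 0], max=2
Drop 2: T rot3 at col 5 lands with bottom-row=1; cleared 0 line(s) (total 0); column heights now [0 0 0 2 2 3 4], max=4
Drop 3: Z rot3 at col 5 lands with bottom-row=3; cleared 0 line(s) (total 0); column heights now [0 0 0 2 2 5 6], max=6

Answer: 0 0 0 2 2 5 6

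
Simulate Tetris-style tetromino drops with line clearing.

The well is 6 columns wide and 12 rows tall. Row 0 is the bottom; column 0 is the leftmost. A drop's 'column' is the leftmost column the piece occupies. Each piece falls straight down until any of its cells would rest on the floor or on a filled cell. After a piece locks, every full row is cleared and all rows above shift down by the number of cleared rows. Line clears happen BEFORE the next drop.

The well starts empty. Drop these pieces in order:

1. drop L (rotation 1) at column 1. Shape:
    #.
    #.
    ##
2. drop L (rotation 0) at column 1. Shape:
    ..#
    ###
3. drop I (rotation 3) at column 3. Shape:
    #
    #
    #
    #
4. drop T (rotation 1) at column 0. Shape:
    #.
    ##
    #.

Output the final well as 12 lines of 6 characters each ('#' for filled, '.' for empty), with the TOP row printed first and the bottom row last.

Drop 1: L rot1 at col 1 lands with bottom-row=0; cleared 0 line(s) (total 0); column heights now [0 3 1 0 0 0], max=3
Drop 2: L rot0 at col 1 lands with bottom-row=3; cleared 0 line(s) (total 0); column heights now [0 4 4 5 0 0], max=5
Drop 3: I rot3 at col 3 lands with bottom-row=5; cleared 0 line(s) (total 0); column heights now [0 4 4 9 0 0], max=9
Drop 4: T rot1 at col 0 lands with bottom-row=3; cleared 0 line(s) (total 0); column heights now [6 5 4 9 0 0], max=9

Answer: ......
......
......
...#..
...#..
...#..
#..#..
##.#..
####..
.#....
.#....
.##...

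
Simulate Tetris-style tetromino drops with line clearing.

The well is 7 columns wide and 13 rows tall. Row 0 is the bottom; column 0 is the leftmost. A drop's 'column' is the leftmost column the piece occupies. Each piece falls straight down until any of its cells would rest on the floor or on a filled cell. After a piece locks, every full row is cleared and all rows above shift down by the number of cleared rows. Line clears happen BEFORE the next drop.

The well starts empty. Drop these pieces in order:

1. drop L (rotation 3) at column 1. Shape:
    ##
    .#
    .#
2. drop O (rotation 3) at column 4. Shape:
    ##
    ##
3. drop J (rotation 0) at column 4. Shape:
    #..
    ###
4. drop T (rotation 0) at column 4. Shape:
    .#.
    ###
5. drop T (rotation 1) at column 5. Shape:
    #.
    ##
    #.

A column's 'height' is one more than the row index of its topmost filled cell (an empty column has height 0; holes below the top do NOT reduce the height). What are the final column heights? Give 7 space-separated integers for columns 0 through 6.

Drop 1: L rot3 at col 1 lands with bottom-row=0; cleared 0 line(s) (total 0); column heights now [0 3 3 0 0 0 0], max=3
Drop 2: O rot3 at col 4 lands with bottom-row=0; cleared 0 line(s) (total 0); column heights now [0 3 3 0 2 2 0], max=3
Drop 3: J rot0 at col 4 lands with bottom-row=2; cleared 0 line(s) (total 0); column heights now [0 3 3 0 4 3 3], max=4
Drop 4: T rot0 at col 4 lands with bottom-row=4; cleared 0 line(s) (total 0); column heights now [0 3 3 0 5 6 5], max=6
Drop 5: T rot1 at col 5 lands with bottom-row=6; cleared 0 line(s) (total 0); column heights now [0 3 3 0 5 9 8], max=9

Answer: 0 3 3 0 5 9 8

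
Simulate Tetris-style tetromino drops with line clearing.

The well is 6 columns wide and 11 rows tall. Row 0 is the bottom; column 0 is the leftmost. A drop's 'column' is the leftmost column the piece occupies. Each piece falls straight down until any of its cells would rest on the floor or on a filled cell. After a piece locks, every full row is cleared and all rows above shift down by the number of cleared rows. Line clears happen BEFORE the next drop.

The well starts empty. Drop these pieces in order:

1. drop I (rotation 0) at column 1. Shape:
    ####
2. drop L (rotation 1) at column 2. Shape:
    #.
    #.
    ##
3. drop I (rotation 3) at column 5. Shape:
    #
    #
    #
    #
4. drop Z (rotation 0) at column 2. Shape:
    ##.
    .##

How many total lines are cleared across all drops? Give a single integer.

Drop 1: I rot0 at col 1 lands with bottom-row=0; cleared 0 line(s) (total 0); column heights now [0 1 1 1 1 0], max=1
Drop 2: L rot1 at col 2 lands with bottom-row=1; cleared 0 line(s) (total 0); column heights now [0 1 4 2 1 0], max=4
Drop 3: I rot3 at col 5 lands with bottom-row=0; cleared 0 line(s) (total 0); column heights now [0 1 4 2 1 4], max=4
Drop 4: Z rot0 at col 2 lands with bottom-row=3; cleared 0 line(s) (total 0); column heights now [0 1 5 5 4 4], max=5

Answer: 0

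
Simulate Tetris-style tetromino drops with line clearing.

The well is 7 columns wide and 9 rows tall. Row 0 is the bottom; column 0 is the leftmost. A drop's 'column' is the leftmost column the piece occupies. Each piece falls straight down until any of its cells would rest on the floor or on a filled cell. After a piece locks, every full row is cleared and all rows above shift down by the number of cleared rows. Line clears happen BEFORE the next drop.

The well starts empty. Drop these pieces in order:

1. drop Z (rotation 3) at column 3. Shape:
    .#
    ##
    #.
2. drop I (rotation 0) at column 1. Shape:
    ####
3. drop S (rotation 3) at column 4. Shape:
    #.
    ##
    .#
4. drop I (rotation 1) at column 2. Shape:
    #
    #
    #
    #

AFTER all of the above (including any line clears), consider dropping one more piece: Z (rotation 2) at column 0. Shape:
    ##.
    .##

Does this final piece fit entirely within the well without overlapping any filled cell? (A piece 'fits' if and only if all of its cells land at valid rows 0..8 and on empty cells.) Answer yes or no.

Drop 1: Z rot3 at col 3 lands with bottom-row=0; cleared 0 line(s) (total 0); column heights now [0 0 0 2 3 0 0], max=3
Drop 2: I rot0 at col 1 lands with bottom-row=3; cleared 0 line(s) (total 0); column heights now [0 4 4 4 4 0 0], max=4
Drop 3: S rot3 at col 4 lands with bottom-row=3; cleared 0 line(s) (total 0); column heights now [0 4 4 4 6 5 0], max=6
Drop 4: I rot1 at col 2 lands with bottom-row=4; cleared 0 line(s) (total 0); column heights now [0 4 8 4 6 5 0], max=8
Test piece Z rot2 at col 0 (width 3): heights before test = [0 4 8 4 6 5 0]; fits = False

Answer: no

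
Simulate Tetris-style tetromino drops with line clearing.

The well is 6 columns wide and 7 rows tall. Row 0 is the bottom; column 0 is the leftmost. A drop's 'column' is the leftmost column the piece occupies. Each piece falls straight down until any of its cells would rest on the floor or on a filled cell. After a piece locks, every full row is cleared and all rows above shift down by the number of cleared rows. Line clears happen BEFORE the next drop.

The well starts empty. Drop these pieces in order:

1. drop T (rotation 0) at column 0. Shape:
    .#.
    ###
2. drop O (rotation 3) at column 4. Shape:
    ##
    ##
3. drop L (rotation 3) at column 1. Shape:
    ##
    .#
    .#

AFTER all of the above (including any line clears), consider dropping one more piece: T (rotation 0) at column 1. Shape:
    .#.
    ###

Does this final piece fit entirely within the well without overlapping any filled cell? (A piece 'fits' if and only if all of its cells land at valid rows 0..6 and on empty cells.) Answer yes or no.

Answer: yes

Derivation:
Drop 1: T rot0 at col 0 lands with bottom-row=0; cleared 0 line(s) (total 0); column heights now [1 2 1 0 0 0], max=2
Drop 2: O rot3 at col 4 lands with bottom-row=0; cleared 0 line(s) (total 0); column heights now [1 2 1 0 2 2], max=2
Drop 3: L rot3 at col 1 lands with bottom-row=1; cleared 0 line(s) (total 0); column heights now [1 4 4 0 2 2], max=4
Test piece T rot0 at col 1 (width 3): heights before test = [1 4 4 0 2 2]; fits = True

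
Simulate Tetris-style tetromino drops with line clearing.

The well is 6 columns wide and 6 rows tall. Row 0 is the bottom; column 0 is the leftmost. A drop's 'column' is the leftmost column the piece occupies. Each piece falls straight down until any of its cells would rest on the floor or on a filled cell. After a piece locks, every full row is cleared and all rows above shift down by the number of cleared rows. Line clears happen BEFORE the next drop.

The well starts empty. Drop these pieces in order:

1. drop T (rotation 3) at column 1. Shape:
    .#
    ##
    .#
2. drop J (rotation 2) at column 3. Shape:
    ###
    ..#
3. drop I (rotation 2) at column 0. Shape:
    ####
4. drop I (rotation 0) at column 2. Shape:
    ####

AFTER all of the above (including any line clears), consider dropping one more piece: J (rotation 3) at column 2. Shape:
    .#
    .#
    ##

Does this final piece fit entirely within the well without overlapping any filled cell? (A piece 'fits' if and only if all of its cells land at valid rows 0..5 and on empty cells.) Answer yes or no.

Drop 1: T rot3 at col 1 lands with bottom-row=0; cleared 0 line(s) (total 0); column heights now [0 2 3 0 0 0], max=3
Drop 2: J rot2 at col 3 lands with bottom-row=0; cleared 0 line(s) (total 0); column heights now [0 2 3 2 2 2], max=3
Drop 3: I rot2 at col 0 lands with bottom-row=3; cleared 0 line(s) (total 0); column heights now [4 4 4 4 2 2], max=4
Drop 4: I rot0 at col 2 lands with bottom-row=4; cleared 0 line(s) (total 0); column heights now [4 4 5 5 5 5], max=5
Test piece J rot3 at col 2 (width 2): heights before test = [4 4 5 5 5 5]; fits = False

Answer: no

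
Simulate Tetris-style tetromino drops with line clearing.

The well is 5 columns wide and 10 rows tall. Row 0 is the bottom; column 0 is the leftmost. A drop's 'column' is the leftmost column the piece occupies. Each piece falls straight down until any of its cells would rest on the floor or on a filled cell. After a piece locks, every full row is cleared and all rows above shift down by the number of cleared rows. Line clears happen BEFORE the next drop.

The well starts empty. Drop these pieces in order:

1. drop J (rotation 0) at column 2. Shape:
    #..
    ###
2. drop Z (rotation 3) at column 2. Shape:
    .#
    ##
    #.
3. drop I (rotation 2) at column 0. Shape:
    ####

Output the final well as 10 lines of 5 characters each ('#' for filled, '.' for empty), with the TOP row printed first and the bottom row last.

Drop 1: J rot0 at col 2 lands with bottom-row=0; cleared 0 line(s) (total 0); column heights now [0 0 2 1 1], max=2
Drop 2: Z rot3 at col 2 lands with bottom-row=2; cleared 0 line(s) (total 0); column heights now [0 0 4 5 1], max=5
Drop 3: I rot2 at col 0 lands with bottom-row=5; cleared 0 line(s) (total 0); column heights now [6 6 6 6 1], max=6

Answer: .....
.....
.....
.....
####.
...#.
..##.
..#..
..#..
..###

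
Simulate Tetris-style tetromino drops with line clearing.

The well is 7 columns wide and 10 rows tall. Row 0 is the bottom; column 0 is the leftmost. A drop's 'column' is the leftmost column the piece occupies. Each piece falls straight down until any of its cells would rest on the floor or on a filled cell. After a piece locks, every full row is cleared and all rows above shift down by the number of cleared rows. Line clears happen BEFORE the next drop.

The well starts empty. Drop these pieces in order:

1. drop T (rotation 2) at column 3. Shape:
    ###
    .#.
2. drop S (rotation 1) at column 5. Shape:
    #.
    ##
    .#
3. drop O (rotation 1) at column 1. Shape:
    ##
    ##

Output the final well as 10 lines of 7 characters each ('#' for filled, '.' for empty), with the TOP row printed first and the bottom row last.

Answer: .......
.......
.......
.......
.......
.......
.....#.
.....##
.######
.##.#..

Derivation:
Drop 1: T rot2 at col 3 lands with bottom-row=0; cleared 0 line(s) (total 0); column heights now [0 0 0 2 2 2 0], max=2
Drop 2: S rot1 at col 5 lands with bottom-row=1; cleared 0 line(s) (total 0); column heights now [0 0 0 2 2 4 3], max=4
Drop 3: O rot1 at col 1 lands with bottom-row=0; cleared 0 line(s) (total 0); column heights now [0 2 2 2 2 4 3], max=4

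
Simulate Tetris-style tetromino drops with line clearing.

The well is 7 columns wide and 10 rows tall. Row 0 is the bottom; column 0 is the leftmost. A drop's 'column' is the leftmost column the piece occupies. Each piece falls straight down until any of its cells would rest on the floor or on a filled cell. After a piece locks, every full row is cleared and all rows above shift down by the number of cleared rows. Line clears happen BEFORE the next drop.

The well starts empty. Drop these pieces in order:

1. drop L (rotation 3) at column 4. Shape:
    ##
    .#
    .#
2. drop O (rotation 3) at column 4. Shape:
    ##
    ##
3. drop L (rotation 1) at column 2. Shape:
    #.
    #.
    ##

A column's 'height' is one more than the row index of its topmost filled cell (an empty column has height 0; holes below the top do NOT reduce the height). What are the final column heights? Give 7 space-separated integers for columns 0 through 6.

Drop 1: L rot3 at col 4 lands with bottom-row=0; cleared 0 line(s) (total 0); column heights now [0 0 0 0 3 3 0], max=3
Drop 2: O rot3 at col 4 lands with bottom-row=3; cleared 0 line(s) (total 0); column heights now [0 0 0 0 5 5 0], max=5
Drop 3: L rot1 at col 2 lands with bottom-row=0; cleared 0 line(s) (total 0); column heights now [0 0 3 1 5 5 0], max=5

Answer: 0 0 3 1 5 5 0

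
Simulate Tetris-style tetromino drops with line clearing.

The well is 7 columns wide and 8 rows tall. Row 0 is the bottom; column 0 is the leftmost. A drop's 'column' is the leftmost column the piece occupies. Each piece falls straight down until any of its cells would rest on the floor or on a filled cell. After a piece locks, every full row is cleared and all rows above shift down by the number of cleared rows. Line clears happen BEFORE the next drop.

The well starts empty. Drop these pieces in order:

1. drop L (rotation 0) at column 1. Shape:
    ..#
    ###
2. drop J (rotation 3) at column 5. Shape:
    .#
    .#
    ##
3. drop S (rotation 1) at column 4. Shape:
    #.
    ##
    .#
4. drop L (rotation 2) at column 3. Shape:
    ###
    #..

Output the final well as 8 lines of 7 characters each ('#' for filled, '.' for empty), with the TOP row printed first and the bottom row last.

Drop 1: L rot0 at col 1 lands with bottom-row=0; cleared 0 line(s) (total 0); column heights now [0 1 1 2 0 0 0], max=2
Drop 2: J rot3 at col 5 lands with bottom-row=0; cleared 0 line(s) (total 0); column heights now [0 1 1 2 0 1 3], max=3
Drop 3: S rot1 at col 4 lands with bottom-row=1; cleared 0 line(s) (total 0); column heights now [0 1 1 2 4 3 3], max=4
Drop 4: L rot2 at col 3 lands with bottom-row=3; cleared 0 line(s) (total 0); column heights now [0 1 1 5 5 5 3], max=5

Answer: .......
.......
.......
...###.
...##..
....###
...#.##
.###.##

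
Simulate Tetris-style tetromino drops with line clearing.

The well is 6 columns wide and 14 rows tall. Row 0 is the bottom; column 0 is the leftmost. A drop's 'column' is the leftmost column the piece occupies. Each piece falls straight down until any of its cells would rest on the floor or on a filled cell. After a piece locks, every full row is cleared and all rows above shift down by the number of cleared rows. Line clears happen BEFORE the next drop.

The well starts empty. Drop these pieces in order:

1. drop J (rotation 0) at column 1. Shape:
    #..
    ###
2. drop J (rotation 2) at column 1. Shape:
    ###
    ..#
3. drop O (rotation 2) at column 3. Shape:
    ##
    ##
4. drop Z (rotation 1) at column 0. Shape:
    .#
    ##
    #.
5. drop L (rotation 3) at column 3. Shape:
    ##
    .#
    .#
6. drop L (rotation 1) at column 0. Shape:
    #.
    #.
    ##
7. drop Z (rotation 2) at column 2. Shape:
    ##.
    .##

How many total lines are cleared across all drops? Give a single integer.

Drop 1: J rot0 at col 1 lands with bottom-row=0; cleared 0 line(s) (total 0); column heights now [0 2 1 1 0 0], max=2
Drop 2: J rot2 at col 1 lands with bottom-row=1; cleared 0 line(s) (total 0); column heights now [0 3 3 3 0 0], max=3
Drop 3: O rot2 at col 3 lands with bottom-row=3; cleared 0 line(s) (total 0); column heights now [0 3 3 5 5 0], max=5
Drop 4: Z rot1 at col 0 lands with bottom-row=2; cleared 0 line(s) (total 0); column heights now [4 5 3 5 5 0], max=5
Drop 5: L rot3 at col 3 lands with bottom-row=5; cleared 0 line(s) (total 0); column heights now [4 5 3 8 8 0], max=8
Drop 6: L rot1 at col 0 lands with bottom-row=5; cleared 0 line(s) (total 0); column heights now [8 6 3 8 8 0], max=8
Drop 7: Z rot2 at col 2 lands with bottom-row=8; cleared 0 line(s) (total 0); column heights now [8 6 10 10 9 0], max=10

Answer: 0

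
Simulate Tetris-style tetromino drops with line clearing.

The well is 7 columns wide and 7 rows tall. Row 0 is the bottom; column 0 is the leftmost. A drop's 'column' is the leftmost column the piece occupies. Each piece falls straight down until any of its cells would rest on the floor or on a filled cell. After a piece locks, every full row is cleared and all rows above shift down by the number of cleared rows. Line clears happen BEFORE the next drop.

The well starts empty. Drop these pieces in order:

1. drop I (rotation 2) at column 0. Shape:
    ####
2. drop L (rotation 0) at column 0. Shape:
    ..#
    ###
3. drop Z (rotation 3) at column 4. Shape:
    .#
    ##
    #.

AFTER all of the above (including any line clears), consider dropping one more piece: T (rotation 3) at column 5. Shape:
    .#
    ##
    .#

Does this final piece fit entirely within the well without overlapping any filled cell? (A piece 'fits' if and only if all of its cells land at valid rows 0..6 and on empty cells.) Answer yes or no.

Drop 1: I rot2 at col 0 lands with bottom-row=0; cleared 0 line(s) (total 0); column heights now [1 1 1 1 0 0 0], max=1
Drop 2: L rot0 at col 0 lands with bottom-row=1; cleared 0 line(s) (total 0); column heights now [2 2 3 1 0 0 0], max=3
Drop 3: Z rot3 at col 4 lands with bottom-row=0; cleared 0 line(s) (total 0); column heights now [2 2 3 1 2 3 0], max=3
Test piece T rot3 at col 5 (width 2): heights before test = [2 2 3 1 2 3 0]; fits = True

Answer: yes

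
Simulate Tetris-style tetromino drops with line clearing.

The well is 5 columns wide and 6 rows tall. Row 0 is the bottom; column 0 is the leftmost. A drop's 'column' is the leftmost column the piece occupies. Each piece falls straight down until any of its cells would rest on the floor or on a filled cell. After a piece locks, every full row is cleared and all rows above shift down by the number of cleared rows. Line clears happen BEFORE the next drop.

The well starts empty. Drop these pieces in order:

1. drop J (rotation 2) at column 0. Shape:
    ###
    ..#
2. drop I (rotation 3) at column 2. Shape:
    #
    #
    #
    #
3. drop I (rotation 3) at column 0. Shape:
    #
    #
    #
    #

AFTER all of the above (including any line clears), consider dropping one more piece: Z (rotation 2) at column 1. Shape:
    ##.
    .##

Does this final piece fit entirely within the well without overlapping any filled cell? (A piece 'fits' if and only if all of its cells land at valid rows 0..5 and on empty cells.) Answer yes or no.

Drop 1: J rot2 at col 0 lands with bottom-row=0; cleared 0 line(s) (total 0); column heights now [2 2 2 0 0], max=2
Drop 2: I rot3 at col 2 lands with bottom-row=2; cleared 0 line(s) (total 0); column heights now [2 2 6 0 0], max=6
Drop 3: I rot3 at col 0 lands with bottom-row=2; cleared 0 line(s) (total 0); column heights now [6 2 6 0 0], max=6
Test piece Z rot2 at col 1 (width 3): heights before test = [6 2 6 0 0]; fits = False

Answer: no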